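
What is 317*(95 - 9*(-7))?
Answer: 50086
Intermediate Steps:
317*(95 - 9*(-7)) = 317*(95 + 63) = 317*158 = 50086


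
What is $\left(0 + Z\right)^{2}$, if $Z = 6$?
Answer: $36$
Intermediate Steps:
$\left(0 + Z\right)^{2} = \left(0 + 6\right)^{2} = 6^{2} = 36$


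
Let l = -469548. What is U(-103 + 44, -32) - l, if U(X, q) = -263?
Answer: 469285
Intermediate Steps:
U(-103 + 44, -32) - l = -263 - 1*(-469548) = -263 + 469548 = 469285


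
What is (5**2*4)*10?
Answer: 1000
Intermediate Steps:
(5**2*4)*10 = (25*4)*10 = 100*10 = 1000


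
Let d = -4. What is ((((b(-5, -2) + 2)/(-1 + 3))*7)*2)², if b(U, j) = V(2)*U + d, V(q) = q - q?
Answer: 196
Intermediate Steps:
V(q) = 0
b(U, j) = -4 (b(U, j) = 0*U - 4 = 0 - 4 = -4)
((((b(-5, -2) + 2)/(-1 + 3))*7)*2)² = ((((-4 + 2)/(-1 + 3))*7)*2)² = ((-2/2*7)*2)² = ((-2*½*7)*2)² = (-1*7*2)² = (-7*2)² = (-14)² = 196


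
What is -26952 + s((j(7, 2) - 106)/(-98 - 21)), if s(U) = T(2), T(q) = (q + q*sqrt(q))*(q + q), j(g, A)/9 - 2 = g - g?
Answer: -26944 + 8*sqrt(2) ≈ -26933.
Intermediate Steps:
j(g, A) = 18 (j(g, A) = 18 + 9*(g - g) = 18 + 9*0 = 18 + 0 = 18)
T(q) = 2*q*(q + q**(3/2)) (T(q) = (q + q**(3/2))*(2*q) = 2*q*(q + q**(3/2)))
s(U) = 8 + 8*sqrt(2) (s(U) = 2*2**2 + 2*2**(5/2) = 2*4 + 2*(4*sqrt(2)) = 8 + 8*sqrt(2))
-26952 + s((j(7, 2) - 106)/(-98 - 21)) = -26952 + (8 + 8*sqrt(2)) = -26944 + 8*sqrt(2)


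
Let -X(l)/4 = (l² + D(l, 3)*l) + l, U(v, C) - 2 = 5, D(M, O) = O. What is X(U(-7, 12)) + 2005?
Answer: 1697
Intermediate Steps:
U(v, C) = 7 (U(v, C) = 2 + 5 = 7)
X(l) = -16*l - 4*l² (X(l) = -4*((l² + 3*l) + l) = -4*(l² + 4*l) = -16*l - 4*l²)
X(U(-7, 12)) + 2005 = -4*7*(4 + 7) + 2005 = -4*7*11 + 2005 = -308 + 2005 = 1697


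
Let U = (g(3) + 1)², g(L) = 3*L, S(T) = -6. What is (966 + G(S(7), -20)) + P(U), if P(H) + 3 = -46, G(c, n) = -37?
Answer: 880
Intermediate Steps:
U = 100 (U = (3*3 + 1)² = (9 + 1)² = 10² = 100)
P(H) = -49 (P(H) = -3 - 46 = -49)
(966 + G(S(7), -20)) + P(U) = (966 - 37) - 49 = 929 - 49 = 880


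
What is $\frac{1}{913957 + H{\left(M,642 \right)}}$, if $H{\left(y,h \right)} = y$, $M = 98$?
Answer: $\frac{1}{914055} \approx 1.094 \cdot 10^{-6}$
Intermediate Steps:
$\frac{1}{913957 + H{\left(M,642 \right)}} = \frac{1}{913957 + 98} = \frac{1}{914055}$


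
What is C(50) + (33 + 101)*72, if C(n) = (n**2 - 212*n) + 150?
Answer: 1698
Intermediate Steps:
C(n) = 150 + n**2 - 212*n
C(50) + (33 + 101)*72 = (150 + 50**2 - 212*50) + (33 + 101)*72 = (150 + 2500 - 10600) + 134*72 = -7950 + 9648 = 1698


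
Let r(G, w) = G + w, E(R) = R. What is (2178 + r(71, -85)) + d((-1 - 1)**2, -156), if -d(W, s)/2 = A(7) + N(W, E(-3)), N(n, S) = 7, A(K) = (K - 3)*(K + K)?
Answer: 2038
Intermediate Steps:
A(K) = 2*K*(-3 + K) (A(K) = (-3 + K)*(2*K) = 2*K*(-3 + K))
d(W, s) = -126 (d(W, s) = -2*(2*7*(-3 + 7) + 7) = -2*(2*7*4 + 7) = -2*(56 + 7) = -2*63 = -126)
(2178 + r(71, -85)) + d((-1 - 1)**2, -156) = (2178 + (71 - 85)) - 126 = (2178 - 14) - 126 = 2164 - 126 = 2038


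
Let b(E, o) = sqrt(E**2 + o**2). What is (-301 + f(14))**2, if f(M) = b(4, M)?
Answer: 90813 - 1204*sqrt(53) ≈ 82048.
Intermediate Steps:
f(M) = sqrt(16 + M**2) (f(M) = sqrt(4**2 + M**2) = sqrt(16 + M**2))
(-301 + f(14))**2 = (-301 + sqrt(16 + 14**2))**2 = (-301 + sqrt(16 + 196))**2 = (-301 + sqrt(212))**2 = (-301 + 2*sqrt(53))**2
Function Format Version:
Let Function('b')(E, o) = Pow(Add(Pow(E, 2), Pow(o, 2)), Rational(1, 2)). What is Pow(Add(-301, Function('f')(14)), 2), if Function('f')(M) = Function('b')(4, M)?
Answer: Add(90813, Mul(-1204, Pow(53, Rational(1, 2)))) ≈ 82048.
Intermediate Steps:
Function('f')(M) = Pow(Add(16, Pow(M, 2)), Rational(1, 2)) (Function('f')(M) = Pow(Add(Pow(4, 2), Pow(M, 2)), Rational(1, 2)) = Pow(Add(16, Pow(M, 2)), Rational(1, 2)))
Pow(Add(-301, Function('f')(14)), 2) = Pow(Add(-301, Pow(Add(16, Pow(14, 2)), Rational(1, 2))), 2) = Pow(Add(-301, Pow(Add(16, 196), Rational(1, 2))), 2) = Pow(Add(-301, Pow(212, Rational(1, 2))), 2) = Pow(Add(-301, Mul(2, Pow(53, Rational(1, 2)))), 2)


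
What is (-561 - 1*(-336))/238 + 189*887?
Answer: 39898809/238 ≈ 1.6764e+5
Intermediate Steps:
(-561 - 1*(-336))/238 + 189*887 = (-561 + 336)*(1/238) + 167643 = -225*1/238 + 167643 = -225/238 + 167643 = 39898809/238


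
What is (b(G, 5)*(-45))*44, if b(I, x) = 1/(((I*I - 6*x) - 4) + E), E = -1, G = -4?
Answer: 1980/19 ≈ 104.21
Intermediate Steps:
b(I, x) = 1/(-5 + I**2 - 6*x) (b(I, x) = 1/(((I*I - 6*x) - 4) - 1) = 1/(((I**2 - 6*x) - 4) - 1) = 1/((-4 + I**2 - 6*x) - 1) = 1/(-5 + I**2 - 6*x))
(b(G, 5)*(-45))*44 = (-1/(5 - 1*(-4)**2 + 6*5)*(-45))*44 = (-1/(5 - 1*16 + 30)*(-45))*44 = (-1/(5 - 16 + 30)*(-45))*44 = (-1/19*(-45))*44 = (-1*1/19*(-45))*44 = -1/19*(-45)*44 = (45/19)*44 = 1980/19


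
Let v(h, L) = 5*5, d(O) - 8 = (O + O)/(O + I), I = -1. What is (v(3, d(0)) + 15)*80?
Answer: 3200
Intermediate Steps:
d(O) = 8 + 2*O/(-1 + O) (d(O) = 8 + (O + O)/(O - 1) = 8 + (2*O)/(-1 + O) = 8 + 2*O/(-1 + O))
v(h, L) = 25
(v(3, d(0)) + 15)*80 = (25 + 15)*80 = 40*80 = 3200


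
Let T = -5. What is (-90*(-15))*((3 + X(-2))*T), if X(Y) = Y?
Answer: -6750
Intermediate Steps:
(-90*(-15))*((3 + X(-2))*T) = (-90*(-15))*((3 - 2)*(-5)) = 1350*(1*(-5)) = 1350*(-5) = -6750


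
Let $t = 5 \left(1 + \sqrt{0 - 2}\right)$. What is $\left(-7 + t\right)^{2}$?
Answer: $\left(2 - 5 i \sqrt{2}\right)^{2} \approx -46.0 - 28.284 i$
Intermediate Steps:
$t = 5 + 5 i \sqrt{2}$ ($t = 5 \left(1 + \sqrt{-2}\right) = 5 \left(1 + i \sqrt{2}\right) = 5 + 5 i \sqrt{2} \approx 5.0 + 7.0711 i$)
$\left(-7 + t\right)^{2} = \left(-7 + \left(5 + 5 i \sqrt{2}\right)\right)^{2} = \left(-2 + 5 i \sqrt{2}\right)^{2}$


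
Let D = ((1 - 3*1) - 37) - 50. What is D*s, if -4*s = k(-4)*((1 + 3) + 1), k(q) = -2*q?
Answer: 890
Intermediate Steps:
s = -10 (s = -(-2*(-4))*((1 + 3) + 1)/4 = -2*(4 + 1) = -2*5 = -1/4*40 = -10)
D = -89 (D = ((1 - 3) - 37) - 50 = (-2 - 37) - 50 = -39 - 50 = -89)
D*s = -89*(-10) = 890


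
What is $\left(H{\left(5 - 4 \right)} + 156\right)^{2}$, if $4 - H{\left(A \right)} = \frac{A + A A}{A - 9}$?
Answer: $\frac{410881}{16} \approx 25680.0$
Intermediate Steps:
$H{\left(A \right)} = 4 - \frac{A + A^{2}}{-9 + A}$ ($H{\left(A \right)} = 4 - \frac{A + A A}{A - 9} = 4 - \frac{A + A^{2}}{-9 + A}$)
$\left(H{\left(5 - 4 \right)} + 156\right)^{2} = \left(\frac{-36 - \left(5 - 4\right)^{2} + 3 \left(5 - 4\right)}{-9 + \left(5 - 4\right)} + 156\right)^{2} = \left(\frac{-36 - 1^{2} + 3 \cdot 1}{-9 + 1} + 156\right)^{2} = \left(\frac{-36 - 1 + 3}{-8} + 156\right)^{2} = \left(- \frac{-36 - 1 + 3}{8} + 156\right)^{2} = \left(\left(- \frac{1}{8}\right) \left(-34\right) + 156\right)^{2} = \left(\frac{17}{4} + 156\right)^{2} = \left(\frac{641}{4}\right)^{2} = \frac{410881}{16}$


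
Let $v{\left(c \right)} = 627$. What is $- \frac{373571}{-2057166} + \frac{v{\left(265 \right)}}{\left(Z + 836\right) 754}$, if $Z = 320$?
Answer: $\frac{163451646193}{896537628792} \approx 0.18231$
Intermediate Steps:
$- \frac{373571}{-2057166} + \frac{v{\left(265 \right)}}{\left(Z + 836\right) 754} = - \frac{373571}{-2057166} + \frac{627}{\left(320 + 836\right) 754} = \left(-373571\right) \left(- \frac{1}{2057166}\right) + \frac{627}{1156 \cdot 754} = \frac{373571}{2057166} + \frac{627}{871624} = \frac{163451646193}{896537628792}$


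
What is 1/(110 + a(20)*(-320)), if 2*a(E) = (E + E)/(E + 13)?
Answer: -33/2770 ≈ -0.011913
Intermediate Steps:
a(E) = E/(13 + E) (a(E) = ((E + E)/(E + 13))/2 = ((2*E)/(13 + E))/2 = (2*E/(13 + E))/2 = E/(13 + E))
1/(110 + a(20)*(-320)) = 1/(110 + (20/(13 + 20))*(-320)) = 1/(110 + (20/33)*(-320)) = 1/(110 - 6400/33) = 1/(-2770/33) = -33/2770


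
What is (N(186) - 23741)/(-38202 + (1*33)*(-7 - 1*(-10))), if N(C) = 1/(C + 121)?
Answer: 7288486/11697621 ≈ 0.62307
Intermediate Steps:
N(C) = 1/(121 + C)
(N(186) - 23741)/(-38202 + (1*33)*(-7 - 1*(-10))) = (1/(121 + 186) - 23741)/(-38202 + (1*33)*(-7 - 1*(-10))) = (1/307 - 23741)/(-38202 + 33*(-7 + 10)) = (1/307 - 23741)/(-38202 + 33*3) = -7288486/(307*(-38202 + 99)) = -7288486/307/(-38103) = -7288486/307*(-1/38103) = 7288486/11697621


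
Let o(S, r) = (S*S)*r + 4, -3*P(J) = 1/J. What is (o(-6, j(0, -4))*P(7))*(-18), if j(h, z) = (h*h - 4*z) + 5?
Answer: 4560/7 ≈ 651.43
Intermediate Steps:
j(h, z) = 5 + h² - 4*z (j(h, z) = (h² - 4*z) + 5 = 5 + h² - 4*z)
P(J) = -1/(3*J)
o(S, r) = 4 + r*S² (o(S, r) = S²*r + 4 = r*S² + 4 = 4 + r*S²)
(o(-6, j(0, -4))*P(7))*(-18) = ((4 + (5 + 0² - 4*(-4))*(-6)²)*(-⅓/7))*(-18) = ((4 + (5 + 0 + 16)*36)*(-⅓*⅐))*(-18) = ((4 + 21*36)*(-1/21))*(-18) = ((4 + 756)*(-1/21))*(-18) = (760*(-1/21))*(-18) = -760/21*(-18) = 4560/7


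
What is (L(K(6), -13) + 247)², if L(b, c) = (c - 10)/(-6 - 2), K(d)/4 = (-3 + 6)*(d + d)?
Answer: 3996001/64 ≈ 62438.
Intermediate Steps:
K(d) = 24*d (K(d) = 4*((-3 + 6)*(d + d)) = 4*(3*(2*d)) = 4*(6*d) = 24*d)
L(b, c) = 5/4 - c/8 (L(b, c) = (-10 + c)/(-8) = (-10 + c)*(-⅛) = 5/4 - c/8)
(L(K(6), -13) + 247)² = ((5/4 - ⅛*(-13)) + 247)² = ((5/4 + 13/8) + 247)² = (23/8 + 247)² = (1999/8)² = 3996001/64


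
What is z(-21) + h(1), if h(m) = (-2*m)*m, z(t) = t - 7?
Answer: -30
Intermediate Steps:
z(t) = -7 + t
h(m) = -2*m²
z(-21) + h(1) = (-7 - 21) - 2*1² = -28 - 2*1 = -28 - 2 = -30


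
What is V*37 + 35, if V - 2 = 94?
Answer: 3587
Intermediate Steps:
V = 96 (V = 2 + 94 = 96)
V*37 + 35 = 96*37 + 35 = 3552 + 35 = 3587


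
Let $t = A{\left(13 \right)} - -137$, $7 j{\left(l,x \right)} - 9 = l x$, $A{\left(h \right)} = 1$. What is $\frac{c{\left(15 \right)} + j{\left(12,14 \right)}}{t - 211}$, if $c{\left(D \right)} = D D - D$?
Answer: $- \frac{1647}{511} \approx -3.2231$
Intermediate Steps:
$j{\left(l,x \right)} = \frac{9}{7} + \frac{l x}{7}$
$t = 138$ ($t = 1 - -137 = 1 + 137 = 138$)
$c{\left(D \right)} = D^{2} - D$
$\frac{c{\left(15 \right)} + j{\left(12,14 \right)}}{t - 211} = \frac{15 \left(-1 + 15\right) + \left(\frac{9}{7} + \frac{1}{7} \cdot 12 \cdot 14\right)}{138 - 211} = \frac{15 \cdot 14 + \left(\frac{9}{7} + 24\right)}{-73} = \left(210 + \frac{177}{7}\right) \left(- \frac{1}{73}\right) = \frac{1647}{7} \left(- \frac{1}{73}\right) = - \frac{1647}{511}$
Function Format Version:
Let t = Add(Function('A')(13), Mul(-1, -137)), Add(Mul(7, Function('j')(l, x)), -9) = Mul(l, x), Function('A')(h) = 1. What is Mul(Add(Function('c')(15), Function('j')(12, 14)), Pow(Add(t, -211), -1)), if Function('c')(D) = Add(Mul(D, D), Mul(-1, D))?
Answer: Rational(-1647, 511) ≈ -3.2231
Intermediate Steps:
Function('j')(l, x) = Add(Rational(9, 7), Mul(Rational(1, 7), l, x)) (Function('j')(l, x) = Add(Rational(9, 7), Mul(Rational(1, 7), Mul(l, x))) = Add(Rational(9, 7), Mul(Rational(1, 7), l, x)))
t = 138 (t = Add(1, Mul(-1, -137)) = Add(1, 137) = 138)
Function('c')(D) = Add(Pow(D, 2), Mul(-1, D))
Mul(Add(Function('c')(15), Function('j')(12, 14)), Pow(Add(t, -211), -1)) = Mul(Add(Mul(15, Add(-1, 15)), Add(Rational(9, 7), Mul(Rational(1, 7), 12, 14))), Pow(Add(138, -211), -1)) = Mul(Add(Mul(15, 14), Add(Rational(9, 7), 24)), Pow(-73, -1)) = Mul(Add(210, Rational(177, 7)), Rational(-1, 73)) = Mul(Rational(1647, 7), Rational(-1, 73)) = Rational(-1647, 511)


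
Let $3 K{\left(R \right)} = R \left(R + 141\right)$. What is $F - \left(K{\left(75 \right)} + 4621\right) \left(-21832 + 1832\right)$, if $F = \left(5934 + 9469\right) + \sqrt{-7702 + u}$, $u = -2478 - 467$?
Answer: $200435403 + 39 i \sqrt{7} \approx 2.0044 \cdot 10^{8} + 103.18 i$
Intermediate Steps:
$u = -2945$ ($u = -2478 - 467 = -2945$)
$K{\left(R \right)} = \frac{R \left(141 + R\right)}{3}$ ($K{\left(R \right)} = \frac{R \left(R + 141\right)}{3} = \frac{R \left(141 + R\right)}{3}$)
$F = 15403 + 39 i \sqrt{7}$ ($F = \left(5934 + 9469\right) + \sqrt{-7702 - 2945} = 15403 + \sqrt{-10647} = 15403 + 39 i \sqrt{7} \approx 15403.0 + 103.18 i$)
$F - \left(K{\left(75 \right)} + 4621\right) \left(-21832 + 1832\right) = \left(15403 + 39 i \sqrt{7}\right) - \left(\frac{1}{3} \cdot 75 \left(141 + 75\right) + 4621\right) \left(-21832 + 1832\right) = \left(15403 + 39 i \sqrt{7}\right) - \left(\frac{1}{3} \cdot 75 \cdot 216 + 4621\right) \left(-20000\right) = \left(15403 + 39 i \sqrt{7}\right) - \left(5400 + 4621\right) \left(-20000\right) = \left(15403 + 39 i \sqrt{7}\right) - 10021 \left(-20000\right) = \left(15403 + 39 i \sqrt{7}\right) - -200420000 = \left(15403 + 39 i \sqrt{7}\right) + 200420000 = 200435403 + 39 i \sqrt{7}$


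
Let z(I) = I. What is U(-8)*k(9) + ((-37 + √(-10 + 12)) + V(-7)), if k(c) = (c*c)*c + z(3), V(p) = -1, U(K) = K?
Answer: -5894 + √2 ≈ -5892.6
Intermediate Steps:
k(c) = 3 + c³ (k(c) = (c*c)*c + 3 = c²*c + 3 = c³ + 3 = 3 + c³)
U(-8)*k(9) + ((-37 + √(-10 + 12)) + V(-7)) = -8*(3 + 9³) + ((-37 + √(-10 + 12)) - 1) = -8*(3 + 729) + ((-37 + √2) - 1) = -8*732 + (-38 + √2) = -5856 + (-38 + √2) = -5894 + √2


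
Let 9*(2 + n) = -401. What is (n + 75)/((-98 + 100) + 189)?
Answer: 256/1719 ≈ 0.14892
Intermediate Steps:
n = -419/9 (n = -2 + (⅑)*(-401) = -2 - 401/9 = -419/9 ≈ -46.556)
(n + 75)/((-98 + 100) + 189) = (-419/9 + 75)/((-98 + 100) + 189) = 256/(9*(2 + 189)) = (256/9)/191 = (256/9)*(1/191) = 256/1719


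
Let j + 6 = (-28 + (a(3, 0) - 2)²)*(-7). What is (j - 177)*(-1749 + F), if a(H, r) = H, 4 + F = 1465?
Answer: -1728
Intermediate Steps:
F = 1461 (F = -4 + 1465 = 1461)
j = 183 (j = -6 + (-28 + (3 - 2)²)*(-7) = -6 + (-28 + 1²)*(-7) = -6 + (-28 + 1)*(-7) = -6 - 27*(-7) = -6 + 189 = 183)
(j - 177)*(-1749 + F) = (183 - 177)*(-1749 + 1461) = 6*(-288) = -1728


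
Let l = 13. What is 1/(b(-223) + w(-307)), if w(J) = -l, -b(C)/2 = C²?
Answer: -1/99471 ≈ -1.0053e-5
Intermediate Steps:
b(C) = -2*C²
w(J) = -13 (w(J) = -1*13 = -13)
1/(b(-223) + w(-307)) = 1/(-2*(-223)² - 13) = 1/(-2*49729 - 13) = 1/(-99458 - 13) = 1/(-99471) = -1/99471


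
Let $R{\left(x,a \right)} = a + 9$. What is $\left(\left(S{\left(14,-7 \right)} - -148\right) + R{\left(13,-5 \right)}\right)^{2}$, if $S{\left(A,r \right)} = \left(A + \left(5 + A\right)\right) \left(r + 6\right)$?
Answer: $14161$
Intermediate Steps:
$S{\left(A,r \right)} = \left(5 + 2 A\right) \left(6 + r\right)$
$R{\left(x,a \right)} = 9 + a$
$\left(\left(S{\left(14,-7 \right)} - -148\right) + R{\left(13,-5 \right)}\right)^{2} = \left(\left(\left(30 + 5 \left(-7\right) + 12 \cdot 14 + 2 \cdot 14 \left(-7\right)\right) - -148\right) + \left(9 - 5\right)\right)^{2} = \left(\left(\left(30 - 35 + 168 - 196\right) + 148\right) + 4\right)^{2} = \left(\left(-33 + 148\right) + 4\right)^{2} = \left(115 + 4\right)^{2} = 119^{2} = 14161$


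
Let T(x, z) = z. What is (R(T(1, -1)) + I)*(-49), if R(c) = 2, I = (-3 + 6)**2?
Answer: -539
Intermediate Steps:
I = 9 (I = 3**2 = 9)
(R(T(1, -1)) + I)*(-49) = (2 + 9)*(-49) = 11*(-49) = -539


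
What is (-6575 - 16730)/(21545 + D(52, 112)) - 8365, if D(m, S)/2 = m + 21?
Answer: -181468520/21691 ≈ -8366.1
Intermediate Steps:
D(m, S) = 42 + 2*m (D(m, S) = 2*(m + 21) = 2*(21 + m) = 42 + 2*m)
(-6575 - 16730)/(21545 + D(52, 112)) - 8365 = (-6575 - 16730)/(21545 + (42 + 2*52)) - 8365 = -23305/(21545 + (42 + 104)) - 8365 = -23305/(21545 + 146) - 8365 = -23305/21691 - 8365 = -181468520/21691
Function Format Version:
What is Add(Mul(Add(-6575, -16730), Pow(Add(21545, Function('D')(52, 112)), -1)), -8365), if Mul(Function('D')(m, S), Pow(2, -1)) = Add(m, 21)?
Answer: Rational(-181468520, 21691) ≈ -8366.1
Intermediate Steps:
Function('D')(m, S) = Add(42, Mul(2, m)) (Function('D')(m, S) = Mul(2, Add(m, 21)) = Mul(2, Add(21, m)) = Add(42, Mul(2, m)))
Add(Mul(Add(-6575, -16730), Pow(Add(21545, Function('D')(52, 112)), -1)), -8365) = Add(Mul(Add(-6575, -16730), Pow(Add(21545, Add(42, Mul(2, 52))), -1)), -8365) = Add(Mul(-23305, Pow(Add(21545, Add(42, 104)), -1)), -8365) = Add(Mul(-23305, Pow(Add(21545, 146), -1)), -8365) = Add(Mul(-23305, Pow(21691, -1)), -8365) = Add(Mul(-23305, Rational(1, 21691)), -8365) = Add(Rational(-23305, 21691), -8365) = Rational(-181468520, 21691)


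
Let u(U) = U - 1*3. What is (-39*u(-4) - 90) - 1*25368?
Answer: -25185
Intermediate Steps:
u(U) = -3 + U (u(U) = U - 3 = -3 + U)
(-39*u(-4) - 90) - 1*25368 = (-39*(-3 - 4) - 90) - 1*25368 = (-39*(-7) - 90) - 25368 = (273 - 90) - 25368 = 183 - 25368 = -25185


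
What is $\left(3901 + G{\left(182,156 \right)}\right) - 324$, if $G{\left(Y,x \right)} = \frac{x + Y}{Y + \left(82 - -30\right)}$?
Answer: $\frac{525988}{147} \approx 3578.1$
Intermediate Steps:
$G{\left(Y,x \right)} = \frac{Y + x}{112 + Y}$ ($G{\left(Y,x \right)} = \frac{Y + x}{Y + \left(82 + 30\right)} = \frac{Y + x}{Y + 112} = \frac{Y + x}{112 + Y}$)
$\left(3901 + G{\left(182,156 \right)}\right) - 324 = \left(3901 + \frac{182 + 156}{112 + 182}\right) - 324 = \left(3901 + \frac{1}{294} \cdot 338\right) - 324 = \left(3901 + \frac{169}{147}\right) - 324 = \frac{573616}{147} - 324 = \frac{525988}{147}$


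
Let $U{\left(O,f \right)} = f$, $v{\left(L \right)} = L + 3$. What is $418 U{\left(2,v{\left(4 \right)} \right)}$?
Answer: $2926$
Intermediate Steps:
$v{\left(L \right)} = 3 + L$
$418 U{\left(2,v{\left(4 \right)} \right)} = 418 \left(3 + 4\right) = 418 \cdot 7 = 2926$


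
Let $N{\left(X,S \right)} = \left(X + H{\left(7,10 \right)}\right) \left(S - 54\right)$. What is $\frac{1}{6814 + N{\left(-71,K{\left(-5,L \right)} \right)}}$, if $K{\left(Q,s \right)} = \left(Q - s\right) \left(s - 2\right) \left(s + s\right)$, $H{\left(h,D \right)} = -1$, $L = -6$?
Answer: $\frac{1}{3790} \approx 0.00026385$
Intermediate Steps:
$K{\left(Q,s \right)} = 2 s \left(-2 + s\right) \left(Q - s\right)$ ($K{\left(Q,s \right)} = \left(Q - s\right) \left(-2 + s\right) 2 s = \left(Q - s\right) 2 s \left(-2 + s\right) = 2 s \left(-2 + s\right) \left(Q - s\right)$)
$N{\left(X,S \right)} = \left(-1 + X\right) \left(-54 + S\right)$ ($N{\left(X,S \right)} = \left(X - 1\right) \left(S - 54\right) = \left(-1 + X\right) \left(-54 + S\right)$)
$\frac{1}{6814 + N{\left(-71,K{\left(-5,L \right)} \right)}} = \frac{1}{6814 + \left(54 - 2 \left(-6\right) \left(- \left(-6\right)^{2} - -10 + 2 \left(-6\right) - -30\right) - -3834 + 2 \left(-6\right) \left(- \left(-6\right)^{2} - -10 + 2 \left(-6\right) - -30\right) \left(-71\right)\right)} = \frac{1}{6814 + \left(54 - 2 \left(-6\right) \left(\left(-1\right) 36 + 10 - 12 + 30\right) + 3834 + 2 \left(-6\right) \left(\left(-1\right) 36 + 10 - 12 + 30\right) \left(-71\right)\right)} = \frac{1}{6814 + \left(54 - 2 \left(-6\right) \left(-36 + 10 - 12 + 30\right) + 3834 + 2 \left(-6\right) \left(-36 + 10 - 12 + 30\right) \left(-71\right)\right)} = \frac{1}{6814 + \left(54 - 2 \left(-6\right) \left(-8\right) + 3834 + 2 \left(-6\right) \left(-8\right) \left(-71\right)\right)} = \frac{1}{6814 + \left(54 - 96 + 3834 + 96 \left(-71\right)\right)} = \frac{1}{6814 + \left(54 - 96 + 3834 - 6816\right)} = \frac{1}{6814 - 3024} = \frac{1}{3790}$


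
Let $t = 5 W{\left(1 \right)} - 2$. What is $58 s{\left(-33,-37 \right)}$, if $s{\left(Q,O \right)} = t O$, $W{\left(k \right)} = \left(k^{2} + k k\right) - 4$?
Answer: $25752$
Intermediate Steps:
$W{\left(k \right)} = -4 + 2 k^{2}$ ($W{\left(k \right)} = \left(k^{2} + k^{2}\right) - 4 = 2 k^{2} - 4 = -4 + 2 k^{2}$)
$t = -12$ ($t = 5 \left(-4 + 2 \cdot 1^{2}\right) - 2 = 5 \left(-4 + 2 \cdot 1\right) - 2 = 5 \left(-4 + 2\right) - 2 = 5 \left(-2\right) - 2 = -10 - 2 = -12$)
$s{\left(Q,O \right)} = - 12 O$
$58 s{\left(-33,-37 \right)} = 58 \left(\left(-12\right) \left(-37\right)\right) = 58 \cdot 444 = 25752$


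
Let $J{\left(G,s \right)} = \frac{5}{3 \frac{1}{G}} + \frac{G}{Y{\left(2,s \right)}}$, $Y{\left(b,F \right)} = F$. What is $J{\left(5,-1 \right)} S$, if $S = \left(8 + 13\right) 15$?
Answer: $1050$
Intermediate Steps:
$S = 315$ ($S = 21 \cdot 15 = 315$)
$J{\left(G,s \right)} = \frac{5 G}{3} + \frac{G}{s}$ ($J{\left(G,s \right)} = \frac{5}{3 \frac{1}{G}} + \frac{G}{s} = 5 \frac{G}{3} + \frac{G}{s} = \frac{5 G}{3} + \frac{G}{s}$)
$J{\left(5,-1 \right)} S = \left(\frac{5}{3} \cdot 5 + \frac{5}{-1}\right) 315 = \left(\frac{25}{3} + 5 \left(-1\right)\right) 315 = \left(\frac{25}{3} - 5\right) 315 = \frac{10}{3} \cdot 315 = 1050$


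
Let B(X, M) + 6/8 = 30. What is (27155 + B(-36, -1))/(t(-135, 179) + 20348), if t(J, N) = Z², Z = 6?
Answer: 108737/81536 ≈ 1.3336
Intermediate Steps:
B(X, M) = 117/4 (B(X, M) = -¾ + 30 = 117/4)
t(J, N) = 36 (t(J, N) = 6² = 36)
(27155 + B(-36, -1))/(t(-135, 179) + 20348) = (27155 + 117/4)/(36 + 20348) = (108737/4)/20384 = (108737/4)*(1/20384) = 108737/81536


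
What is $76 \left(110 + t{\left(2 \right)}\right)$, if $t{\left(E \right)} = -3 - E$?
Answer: $7980$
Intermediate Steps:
$76 \left(110 + t{\left(2 \right)}\right) = 76 \left(110 - 5\right) = 76 \cdot 105 = 7980$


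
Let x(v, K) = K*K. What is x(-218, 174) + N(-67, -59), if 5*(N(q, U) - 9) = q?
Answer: 151358/5 ≈ 30272.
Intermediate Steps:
N(q, U) = 9 + q/5
x(v, K) = K**2
x(-218, 174) + N(-67, -59) = 174**2 + (9 + (1/5)*(-67)) = 30276 + (9 - 67/5) = 30276 - 22/5 = 151358/5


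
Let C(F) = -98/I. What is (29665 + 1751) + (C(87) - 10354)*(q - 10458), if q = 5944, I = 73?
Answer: 3414606528/73 ≈ 4.6775e+7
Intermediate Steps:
C(F) = -98/73
(29665 + 1751) + (C(87) - 10354)*(q - 10458) = (29665 + 1751) + (-98/73 - 10354)*(5944 - 10458) = 31416 - 755940/73*(-4514) = 31416 + 3412313160/73 = 3414606528/73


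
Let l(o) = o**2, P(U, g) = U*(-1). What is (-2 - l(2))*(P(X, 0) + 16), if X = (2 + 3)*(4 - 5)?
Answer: -126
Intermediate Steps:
X = -5 (X = 5*(-1) = -5)
P(U, g) = -U
(-2 - l(2))*(P(X, 0) + 16) = (-2 - 1*2**2)*(-1*(-5) + 16) = (-2 - 1*4)*(5 + 16) = (-2 - 4)*21 = -6*21 = -126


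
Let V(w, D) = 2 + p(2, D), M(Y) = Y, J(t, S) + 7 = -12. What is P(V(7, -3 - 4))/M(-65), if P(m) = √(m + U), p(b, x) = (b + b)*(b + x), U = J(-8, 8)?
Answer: -I*√37/65 ≈ -0.093581*I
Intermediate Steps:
J(t, S) = -19 (J(t, S) = -7 - 12 = -19)
U = -19
p(b, x) = 2*b*(b + x) (p(b, x) = (2*b)*(b + x) = 2*b*(b + x))
V(w, D) = 10 + 4*D (V(w, D) = 2 + 2*2*(2 + D) = 2 + (8 + 4*D) = 10 + 4*D)
P(m) = √(-19 + m) (P(m) = √(m - 19) = √(-19 + m))
P(V(7, -3 - 4))/M(-65) = √(-19 + (10 + 4*(-3 - 4)))/(-65) = √(-19 + (10 + 4*(-7)))*(-1/65) = √(-19 + (10 - 28))*(-1/65) = √(-19 - 18)*(-1/65) = √(-37)*(-1/65) = (I*√37)*(-1/65) = -I*√37/65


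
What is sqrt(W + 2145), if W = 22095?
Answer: 4*sqrt(1515) ≈ 155.69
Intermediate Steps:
sqrt(W + 2145) = sqrt(22095 + 2145) = sqrt(24240) = 4*sqrt(1515)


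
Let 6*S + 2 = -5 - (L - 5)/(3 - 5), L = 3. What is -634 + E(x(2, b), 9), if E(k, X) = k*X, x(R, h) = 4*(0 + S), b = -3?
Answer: -682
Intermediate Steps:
S = -4/3 (S = -⅓ + (-5 - (3 - 5)/(3 - 5))/6 = -⅓ + (-5 - (-2)/(-2))/6 = -⅓ + (-5 - (-2)*(-1)/2)/6 = -⅓ + (-5 - 1*1)/6 = -⅓ + (-5 - 1)/6 = -⅓ + (⅙)*(-6) = -⅓ - 1 = -4/3 ≈ -1.3333)
x(R, h) = -16/3 (x(R, h) = 4*(0 - 4/3) = 4*(-4/3) = -16/3)
E(k, X) = X*k
-634 + E(x(2, b), 9) = -634 + 9*(-16/3) = -634 - 48 = -682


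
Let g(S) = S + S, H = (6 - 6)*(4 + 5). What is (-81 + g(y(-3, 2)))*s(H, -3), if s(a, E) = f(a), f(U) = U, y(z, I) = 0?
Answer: 0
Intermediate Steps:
H = 0 (H = 0*9 = 0)
g(S) = 2*S
s(a, E) = a
(-81 + g(y(-3, 2)))*s(H, -3) = (-81 + 2*0)*0 = (-81 + 0)*0 = -81*0 = 0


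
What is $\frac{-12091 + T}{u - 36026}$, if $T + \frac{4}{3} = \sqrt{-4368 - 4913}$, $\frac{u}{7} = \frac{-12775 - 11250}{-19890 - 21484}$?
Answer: $\frac{1500924598}{4471114647} - \frac{41374 i \sqrt{9281}}{1490371549} \approx 0.33569 - 0.0026744 i$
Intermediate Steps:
$u = \frac{168175}{41374}$ ($u = 7 \frac{-12775 - 11250}{-19890 - 21484} = 7 \left(- \frac{24025}{-41374}\right) = 7 \left(\left(-24025\right) \left(- \frac{1}{41374}\right)\right) = 7 \cdot \frac{24025}{41374} = \frac{168175}{41374} \approx 4.0648$)
$T = - \frac{4}{3} + i \sqrt{9281}$ ($T = - \frac{4}{3} + \sqrt{-4368 - 4913} = - \frac{4}{3} + \sqrt{-9281} = - \frac{4}{3} + i \sqrt{9281} \approx -1.3333 + 96.338 i$)
$\frac{-12091 + T}{u - 36026} = \frac{-12091 - \left(\frac{4}{3} - i \sqrt{9281}\right)}{\frac{168175}{41374} - 36026} = \frac{- \frac{36277}{3} + i \sqrt{9281}}{- \frac{1490371549}{41374}} = \left(- \frac{36277}{3} + i \sqrt{9281}\right) \left(- \frac{41374}{1490371549}\right) = \frac{1500924598}{4471114647} - \frac{41374 i \sqrt{9281}}{1490371549}$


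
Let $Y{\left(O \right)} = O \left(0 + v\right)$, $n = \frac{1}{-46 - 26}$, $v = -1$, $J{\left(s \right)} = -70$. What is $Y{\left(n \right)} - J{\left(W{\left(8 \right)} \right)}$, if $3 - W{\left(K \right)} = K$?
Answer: $\frac{5041}{72} \approx 70.014$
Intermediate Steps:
$W{\left(K \right)} = 3 - K$
$n = - \frac{1}{72}$ ($n = \frac{1}{-72} = - \frac{1}{72} \approx -0.013889$)
$Y{\left(O \right)} = - O$ ($Y{\left(O \right)} = O \left(0 - 1\right) = O \left(-1\right) = - O$)
$Y{\left(n \right)} - J{\left(W{\left(8 \right)} \right)} = \left(-1\right) \left(- \frac{1}{72}\right) - -70 = \frac{1}{72} + 70 = \frac{5041}{72}$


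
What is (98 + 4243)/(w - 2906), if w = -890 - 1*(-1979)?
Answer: -4341/1817 ≈ -2.3891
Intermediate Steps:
w = 1089 (w = -890 + 1979 = 1089)
(98 + 4243)/(w - 2906) = (98 + 4243)/(1089 - 2906) = 4341/(-1817) = 4341*(-1/1817) = -4341/1817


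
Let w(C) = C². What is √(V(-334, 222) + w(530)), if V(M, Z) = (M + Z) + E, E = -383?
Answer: √280405 ≈ 529.53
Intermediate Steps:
V(M, Z) = -383 + M + Z (V(M, Z) = (M + Z) - 383 = -383 + M + Z)
√(V(-334, 222) + w(530)) = √((-383 - 334 + 222) + 530²) = √(-495 + 280900) = √280405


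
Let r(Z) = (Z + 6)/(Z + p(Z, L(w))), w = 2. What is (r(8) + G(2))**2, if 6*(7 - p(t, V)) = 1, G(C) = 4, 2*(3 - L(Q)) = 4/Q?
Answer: 193600/7921 ≈ 24.441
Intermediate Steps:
L(Q) = 3 - 2/Q
p(t, V) = 41/6 (p(t, V) = 7 - 1/6*1 = 7 - 1/6 = 41/6)
r(Z) = (6 + Z)/(41/6 + Z) (r(Z) = (Z + 6)/(Z + 41/6) = (6 + Z)/(41/6 + Z))
(r(8) + G(2))**2 = (6*(6 + 8)/(41 + 6*8) + 4)**2 = (6*14/(41 + 48) + 4)**2 = (6*14/89 + 4)**2 = (6*(1/89)*14 + 4)**2 = (84/89 + 4)**2 = (440/89)**2 = 193600/7921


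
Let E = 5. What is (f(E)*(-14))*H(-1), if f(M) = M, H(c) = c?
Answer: 70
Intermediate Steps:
(f(E)*(-14))*H(-1) = (5*(-14))*(-1) = -70*(-1) = 70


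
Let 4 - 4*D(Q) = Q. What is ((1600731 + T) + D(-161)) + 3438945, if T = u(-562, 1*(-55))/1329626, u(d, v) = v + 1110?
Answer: 13401878178607/2659252 ≈ 5.0397e+6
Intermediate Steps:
D(Q) = 1 - Q/4
u(d, v) = 1110 + v
T = 1055/1329626 (T = (1110 + 1*(-55))/1329626 = (1110 - 55)*(1/1329626) = 1055*(1/1329626) = 1055/1329626 ≈ 0.00079346)
((1600731 + T) + D(-161)) + 3438945 = ((1600731 + 1055/1329626) + (1 - 1/4*(-161))) + 3438945 = (2128373557661/1329626 + (1 + 161/4)) + 3438945 = (2128373557661/1329626 + 165/4) + 3438945 = 4256856809467/2659252 + 3438945 = 13401878178607/2659252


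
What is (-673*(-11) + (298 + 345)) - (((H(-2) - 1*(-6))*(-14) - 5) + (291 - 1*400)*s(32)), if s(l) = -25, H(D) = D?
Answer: 5382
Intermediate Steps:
(-673*(-11) + (298 + 345)) - (((H(-2) - 1*(-6))*(-14) - 5) + (291 - 1*400)*s(32)) = (-673*(-11) + (298 + 345)) - (((-2 - 1*(-6))*(-14) - 5) + (291 - 1*400)*(-25)) = (7403 + 643) - (((-2 + 6)*(-14) - 5) + (291 - 400)*(-25)) = 8046 - ((4*(-14) - 5) - 109*(-25)) = 8046 - ((-56 - 5) + 2725) = 8046 - (-61 + 2725) = 8046 - 1*2664 = 8046 - 2664 = 5382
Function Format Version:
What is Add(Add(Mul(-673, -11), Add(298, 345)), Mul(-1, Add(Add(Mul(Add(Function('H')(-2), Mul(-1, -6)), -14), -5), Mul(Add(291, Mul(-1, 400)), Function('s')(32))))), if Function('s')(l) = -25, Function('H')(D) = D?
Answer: 5382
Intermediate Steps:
Add(Add(Mul(-673, -11), Add(298, 345)), Mul(-1, Add(Add(Mul(Add(Function('H')(-2), Mul(-1, -6)), -14), -5), Mul(Add(291, Mul(-1, 400)), Function('s')(32))))) = Add(Add(Mul(-673, -11), Add(298, 345)), Mul(-1, Add(Add(Mul(Add(-2, Mul(-1, -6)), -14), -5), Mul(Add(291, Mul(-1, 400)), -25)))) = Add(Add(7403, 643), Mul(-1, Add(Add(Mul(Add(-2, 6), -14), -5), Mul(Add(291, -400), -25)))) = Add(8046, Mul(-1, Add(Add(Mul(4, -14), -5), Mul(-109, -25)))) = Add(8046, Mul(-1, Add(Add(-56, -5), 2725))) = Add(8046, Mul(-1, Add(-61, 2725))) = Add(8046, Mul(-1, 2664)) = Add(8046, -2664) = 5382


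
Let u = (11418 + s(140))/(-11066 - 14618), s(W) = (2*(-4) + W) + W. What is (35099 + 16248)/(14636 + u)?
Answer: 659398174/187949667 ≈ 3.5084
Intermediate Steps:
s(W) = -8 + 2*W (s(W) = (-8 + W) + W = -8 + 2*W)
u = -5845/12842 (u = (11418 + (-8 + 2*140))/(-11066 - 14618) = (11418 + (-8 + 280))/(-25684) = (11418 + 272)*(-1/25684) = 11690*(-1/25684) = -5845/12842 ≈ -0.45515)
(35099 + 16248)/(14636 + u) = (35099 + 16248)/(14636 - 5845/12842) = 51347/(187949667/12842) = 51347*(12842/187949667) = 659398174/187949667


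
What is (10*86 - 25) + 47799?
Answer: 48634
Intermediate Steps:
(10*86 - 25) + 47799 = (860 - 25) + 47799 = 835 + 47799 = 48634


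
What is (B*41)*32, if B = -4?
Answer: -5248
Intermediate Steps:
(B*41)*32 = -4*41*32 = -164*32 = -5248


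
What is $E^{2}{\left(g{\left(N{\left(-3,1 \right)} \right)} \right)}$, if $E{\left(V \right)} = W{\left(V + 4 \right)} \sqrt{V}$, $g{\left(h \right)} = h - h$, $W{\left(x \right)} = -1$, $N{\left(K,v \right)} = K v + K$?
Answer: $0$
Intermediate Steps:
$N{\left(K,v \right)} = K + K v$
$g{\left(h \right)} = 0$
$E{\left(V \right)} = - \sqrt{V}$
$E^{2}{\left(g{\left(N{\left(-3,1 \right)} \right)} \right)} = \left(- \sqrt{0}\right)^{2} = \left(\left(-1\right) 0\right)^{2} = 0^{2} = 0$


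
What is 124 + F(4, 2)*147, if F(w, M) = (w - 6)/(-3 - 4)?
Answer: 166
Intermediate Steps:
F(w, M) = 6/7 - w/7 (F(w, M) = (-6 + w)/(-7) = (-6 + w)*(-⅐) = 6/7 - w/7)
124 + F(4, 2)*147 = 124 + (6/7 - ⅐*4)*147 = 124 + (6/7 - 4/7)*147 = 124 + (2/7)*147 = 124 + 42 = 166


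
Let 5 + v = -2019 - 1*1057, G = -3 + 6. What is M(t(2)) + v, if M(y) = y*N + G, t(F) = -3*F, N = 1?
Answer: -3084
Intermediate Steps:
G = 3
M(y) = 3 + y (M(y) = y*1 + 3 = y + 3 = 3 + y)
v = -3081 (v = -5 + (-2019 - 1*1057) = -5 + (-2019 - 1057) = -5 - 3076 = -3081)
M(t(2)) + v = (3 - 3*2) - 3081 = (3 - 6) - 3081 = -3 - 3081 = -3084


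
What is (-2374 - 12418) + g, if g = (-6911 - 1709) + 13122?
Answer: -10290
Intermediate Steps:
g = 4502 (g = -8620 + 13122 = 4502)
(-2374 - 12418) + g = (-2374 - 12418) + 4502 = -14792 + 4502 = -10290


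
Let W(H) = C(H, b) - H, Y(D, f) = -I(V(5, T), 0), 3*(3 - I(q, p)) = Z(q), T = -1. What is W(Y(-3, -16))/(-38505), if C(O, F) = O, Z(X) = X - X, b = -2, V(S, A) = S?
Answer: 0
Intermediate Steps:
Z(X) = 0
I(q, p) = 3 (I(q, p) = 3 - ⅓*0 = 3 + 0 = 3)
Y(D, f) = -3 (Y(D, f) = -1*3 = -3)
W(H) = 0 (W(H) = H - H = 0)
W(Y(-3, -16))/(-38505) = 0/(-38505) = 0*(-1/38505) = 0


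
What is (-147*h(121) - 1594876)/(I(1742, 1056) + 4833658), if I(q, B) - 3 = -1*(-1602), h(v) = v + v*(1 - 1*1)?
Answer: -1612663/4835263 ≈ -0.33352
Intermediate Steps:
h(v) = v (h(v) = v + v*(1 - 1) = v + v*0 = v + 0 = v)
I(q, B) = 1605 (I(q, B) = 3 - 1*(-1602) = 3 + 1602 = 1605)
(-147*h(121) - 1594876)/(I(1742, 1056) + 4833658) = (-147*121 - 1594876)/(1605 + 4833658) = (-17787 - 1594876)/4835263 = -1612663*1/4835263 = -1612663/4835263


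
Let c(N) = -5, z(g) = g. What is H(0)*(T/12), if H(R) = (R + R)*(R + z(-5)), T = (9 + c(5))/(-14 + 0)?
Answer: 0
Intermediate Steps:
T = -2/7 (T = (9 - 5)/(-14 + 0) = 4/(-14) = 4*(-1/14) = -2/7 ≈ -0.28571)
H(R) = 2*R*(-5 + R) (H(R) = (R + R)*(R - 5) = (2*R)*(-5 + R) = 2*R*(-5 + R))
H(0)*(T/12) = (2*0*(-5 + 0))*(-2/7/12) = (2*0*(-5))*(-2/7*1/12) = 0*(-1/42) = 0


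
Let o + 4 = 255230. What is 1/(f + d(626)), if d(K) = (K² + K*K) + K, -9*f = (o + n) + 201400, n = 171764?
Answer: 9/6431012 ≈ 1.3995e-6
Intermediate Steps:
o = 255226 (o = -4 + 255230 = 255226)
f = -628390/9 (f = -((255226 + 171764) + 201400)/9 = -(426990 + 201400)/9 = -⅑*628390 = -628390/9 ≈ -69821.)
d(K) = K + 2*K² (d(K) = (K² + K²) + K = 2*K² + K = K + 2*K²)
1/(f + d(626)) = 1/(-628390/9 + 626*(1 + 2*626)) = 1/(-628390/9 + 626*(1 + 1252)) = 1/(-628390/9 + 626*1253) = 1/(-628390/9 + 784378) = 1/(6431012/9) = 9/6431012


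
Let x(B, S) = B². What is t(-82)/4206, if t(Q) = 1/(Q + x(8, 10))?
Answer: -1/75708 ≈ -1.3209e-5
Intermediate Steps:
t(Q) = 1/(64 + Q) (t(Q) = 1/(Q + 8²) = 1/(Q + 64) = 1/(64 + Q))
t(-82)/4206 = 1/((64 - 82)*4206) = (1/4206)/(-18) = -1/18*1/4206 = -1/75708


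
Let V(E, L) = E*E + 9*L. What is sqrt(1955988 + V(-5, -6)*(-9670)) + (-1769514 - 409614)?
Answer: -2179128 + sqrt(2236418) ≈ -2.1776e+6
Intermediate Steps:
V(E, L) = E**2 + 9*L
sqrt(1955988 + V(-5, -6)*(-9670)) + (-1769514 - 409614) = sqrt(1955988 + ((-5)**2 + 9*(-6))*(-9670)) + (-1769514 - 409614) = sqrt(1955988 + (25 - 54)*(-9670)) - 2179128 = sqrt(1955988 - 29*(-9670)) - 2179128 = sqrt(1955988 + 280430) - 2179128 = sqrt(2236418) - 2179128 = -2179128 + sqrt(2236418)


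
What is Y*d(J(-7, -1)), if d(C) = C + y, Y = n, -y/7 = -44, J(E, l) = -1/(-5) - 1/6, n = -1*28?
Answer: -129374/15 ≈ -8624.9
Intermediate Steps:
n = -28
J(E, l) = 1/30 (J(E, l) = -1*(-⅕) - 1*⅙ = ⅕ - ⅙ = 1/30)
y = 308 (y = -7*(-44) = 308)
Y = -28
d(C) = 308 + C (d(C) = C + 308 = 308 + C)
Y*d(J(-7, -1)) = -28*(308 + 1/30) = -28*9241/30 = -129374/15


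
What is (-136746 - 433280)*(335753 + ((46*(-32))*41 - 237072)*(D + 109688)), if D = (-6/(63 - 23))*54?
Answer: 92974372392957198/5 ≈ 1.8595e+16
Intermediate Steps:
D = -81/10 (D = (-6/40)*54 = ((1/40)*(-6))*54 = -3/20*54 = -81/10 ≈ -8.1000)
(-136746 - 433280)*(335753 + ((46*(-32))*41 - 237072)*(D + 109688)) = (-136746 - 433280)*(335753 + ((46*(-32))*41 - 237072)*(-81/10 + 109688)) = -570026*(335753 + (-1472*41 - 237072)*(1096799/10)) = -570026*(335753 + (-60352 - 237072)*(1096799/10)) = -570026*(335753 - 297424*1096799/10) = -570026*(335753 - 163107172888/5) = -570026*(-163105494123/5) = 92974372392957198/5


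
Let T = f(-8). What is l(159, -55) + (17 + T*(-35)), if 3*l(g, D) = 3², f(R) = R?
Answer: 300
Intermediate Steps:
l(g, D) = 3 (l(g, D) = (⅓)*3² = (⅓)*9 = 3)
T = -8
l(159, -55) + (17 + T*(-35)) = 3 + (17 - 8*(-35)) = 3 + (17 + 280) = 3 + 297 = 300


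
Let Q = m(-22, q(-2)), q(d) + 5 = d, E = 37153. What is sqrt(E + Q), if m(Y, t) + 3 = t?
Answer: 3*sqrt(4127) ≈ 192.73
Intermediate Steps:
q(d) = -5 + d
m(Y, t) = -3 + t
Q = -10 (Q = -3 + (-5 - 2) = -3 - 7 = -10)
sqrt(E + Q) = sqrt(37153 - 10) = sqrt(37143) = 3*sqrt(4127)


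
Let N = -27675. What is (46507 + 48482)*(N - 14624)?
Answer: -4017939711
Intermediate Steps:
(46507 + 48482)*(N - 14624) = (46507 + 48482)*(-27675 - 14624) = 94989*(-42299) = -4017939711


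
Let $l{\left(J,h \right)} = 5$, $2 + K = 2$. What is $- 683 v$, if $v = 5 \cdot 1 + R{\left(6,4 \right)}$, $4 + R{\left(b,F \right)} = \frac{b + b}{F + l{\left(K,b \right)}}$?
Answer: $- \frac{4781}{3} \approx -1593.7$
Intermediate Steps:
$K = 0$ ($K = -2 + 2 = 0$)
$R{\left(b,F \right)} = -4 + \frac{2 b}{5 + F}$ ($R{\left(b,F \right)} = -4 + \frac{b + b}{F + 5} = -4 + \frac{2 b}{5 + F}$)
$v = \frac{7}{3}$ ($v = 5 \cdot 1 + \frac{2 \left(-10 + 6 - 8\right)}{5 + 4} = 5 + \frac{2 \left(-10 + 6 - 8\right)}{9} = 5 + 2 \cdot \frac{1}{9} \left(-12\right) = 5 - \frac{8}{3} = \frac{7}{3} \approx 2.3333$)
$- 683 v = \left(-683\right) \frac{7}{3} = - \frac{4781}{3}$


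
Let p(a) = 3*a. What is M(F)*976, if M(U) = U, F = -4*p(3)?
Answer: -35136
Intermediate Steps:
F = -36 (F = -12*3 = -4*9 = -36)
M(F)*976 = -36*976 = -35136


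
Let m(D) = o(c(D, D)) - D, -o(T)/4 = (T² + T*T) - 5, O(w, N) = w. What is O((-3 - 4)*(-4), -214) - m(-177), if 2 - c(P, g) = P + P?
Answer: 1013719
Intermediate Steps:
c(P, g) = 2 - 2*P (c(P, g) = 2 - (P + P) = 2 - 2*P)
o(T) = 20 - 8*T² (o(T) = -4*((T² + T*T) - 5) = -4*((T² + T²) - 5) = -4*(2*T² - 5) = -4*(-5 + 2*T²) = 20 - 8*T²)
m(D) = 20 - D - 8*(2 - 2*D)² (m(D) = (20 - 8*(2 - 2*D)²) - D = 20 - D - 8*(2 - 2*D)²)
O((-3 - 4)*(-4), -214) - m(-177) = (-3 - 4)*(-4) - (20 - 1*(-177) - 32*(-1 - 177)²) = -7*(-4) - (20 + 177 - 32*(-178)²) = 28 - (20 + 177 - 32*31684) = 28 - (20 + 177 - 1013888) = 28 - 1*(-1013691) = 28 + 1013691 = 1013719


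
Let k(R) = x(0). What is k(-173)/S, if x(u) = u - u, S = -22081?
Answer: 0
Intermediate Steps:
x(u) = 0
k(R) = 0
k(-173)/S = 0/(-22081) = 0*(-1/22081) = 0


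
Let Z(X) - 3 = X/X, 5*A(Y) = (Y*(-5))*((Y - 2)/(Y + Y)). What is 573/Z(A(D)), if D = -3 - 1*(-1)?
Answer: 573/4 ≈ 143.25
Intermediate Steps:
D = -2 (D = -3 + 1 = -2)
A(Y) = 1 - Y/2 (A(Y) = ((Y*(-5))*((Y - 2)/(Y + Y)))/5 = ((-5*Y)*((-2 + Y)/((2*Y))))/5 = ((-5*Y)*((-2 + Y)*(1/(2*Y))))/5 = ((-5*Y)*((-2 + Y)/(2*Y)))/5 = (5 - 5*Y/2)/5 = 1 - Y/2)
Z(X) = 4 (Z(X) = 3 + X/X = 3 + 1 = 4)
573/Z(A(D)) = 573/4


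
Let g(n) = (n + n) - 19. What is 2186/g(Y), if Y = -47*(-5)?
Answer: 2186/451 ≈ 4.8470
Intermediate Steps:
Y = 235
g(n) = -19 + 2*n (g(n) = 2*n - 19 = -19 + 2*n)
2186/g(Y) = 2186/(-19 + 2*235) = 2186/(-19 + 470) = 2186/451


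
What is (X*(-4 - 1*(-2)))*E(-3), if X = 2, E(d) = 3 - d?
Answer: -24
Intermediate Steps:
(X*(-4 - 1*(-2)))*E(-3) = (2*(-4 - 1*(-2)))*(3 - 1*(-3)) = (2*(-4 + 2))*(3 + 3) = (2*(-2))*6 = -4*6 = -24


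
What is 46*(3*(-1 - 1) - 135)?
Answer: -6486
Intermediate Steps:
46*(3*(-1 - 1) - 135) = 46*(3*(-2) - 135) = 46*(-6 - 135) = 46*(-141) = -6486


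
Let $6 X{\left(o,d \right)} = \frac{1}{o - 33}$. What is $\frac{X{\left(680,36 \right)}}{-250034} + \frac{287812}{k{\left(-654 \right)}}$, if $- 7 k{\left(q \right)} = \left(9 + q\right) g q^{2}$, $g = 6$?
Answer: $\frac{81479795035453}{66943716559929540} \approx 0.0012171$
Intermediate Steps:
$X{\left(o,d \right)} = \frac{1}{6 \left(-33 + o\right)}$ ($X{\left(o,d \right)} = \frac{1}{6 \left(o - 33\right)} = \frac{1}{6 \left(-33 + o\right)}$)
$k{\left(q \right)} = - \frac{q^{2} \left(54 + 6 q\right)}{7}$ ($k{\left(q \right)} = - \frac{\left(9 + q\right) 6 q^{2}}{7} = - \frac{\left(54 + 6 q\right) q^{2}}{7} = - \frac{q^{2} \left(54 + 6 q\right)}{7}$)
$\frac{X{\left(680,36 \right)}}{-250034} + \frac{287812}{k{\left(-654 \right)}} = \frac{\frac{1}{6} \frac{1}{-33 + 680}}{-250034} + \frac{287812}{\frac{6}{7} \left(-654\right)^{2} \left(-9 - -654\right)} = \frac{1}{6 \cdot 647} \left(- \frac{1}{250034}\right) + \frac{287812}{\frac{6}{7} \cdot 427716 \left(-9 + 654\right)} = \frac{1}{6} \cdot \frac{1}{647} \left(- \frac{1}{250034}\right) + \frac{287812}{\frac{6}{7} \cdot 427716 \cdot 645} = \frac{1}{3882} \left(- \frac{1}{250034}\right) + \frac{287812}{\frac{1655260920}{7}} = - \frac{1}{970631988} + 287812 \cdot \frac{7}{1655260920} = - \frac{1}{970631988} + \frac{503671}{413815230} = \frac{81479795035453}{66943716559929540}$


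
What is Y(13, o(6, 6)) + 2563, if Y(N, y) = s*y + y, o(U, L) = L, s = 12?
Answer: 2641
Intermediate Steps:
Y(N, y) = 13*y (Y(N, y) = 12*y + y = 13*y)
Y(13, o(6, 6)) + 2563 = 13*6 + 2563 = 78 + 2563 = 2641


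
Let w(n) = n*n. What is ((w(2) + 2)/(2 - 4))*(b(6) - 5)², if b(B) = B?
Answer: -3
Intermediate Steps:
w(n) = n²
((w(2) + 2)/(2 - 4))*(b(6) - 5)² = ((2² + 2)/(2 - 4))*(6 - 5)² = ((4 + 2)/(-2))*1² = (6*(-½))*1 = -3*1 = -3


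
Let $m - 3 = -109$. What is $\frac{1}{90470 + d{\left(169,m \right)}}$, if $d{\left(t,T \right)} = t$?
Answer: $\frac{1}{90639} \approx 1.1033 \cdot 10^{-5}$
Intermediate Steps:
$m = -106$ ($m = 3 - 109 = -106$)
$\frac{1}{90470 + d{\left(169,m \right)}} = \frac{1}{90470 + 169} = \frac{1}{90639}$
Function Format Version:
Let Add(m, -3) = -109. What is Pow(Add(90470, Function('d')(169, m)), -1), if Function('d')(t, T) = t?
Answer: Rational(1, 90639) ≈ 1.1033e-5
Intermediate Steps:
m = -106 (m = Add(3, -109) = -106)
Pow(Add(90470, Function('d')(169, m)), -1) = Pow(Add(90470, 169), -1) = Pow(90639, -1) = Rational(1, 90639)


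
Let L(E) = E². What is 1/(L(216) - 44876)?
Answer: 1/1780 ≈ 0.00056180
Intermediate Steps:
1/(L(216) - 44876) = 1/(216² - 44876) = 1/(46656 - 44876) = 1/1780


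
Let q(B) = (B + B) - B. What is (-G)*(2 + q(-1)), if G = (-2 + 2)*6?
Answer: 0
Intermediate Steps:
G = 0 (G = 0*6 = 0)
q(B) = B (q(B) = 2*B - B = B)
(-G)*(2 + q(-1)) = (-1*0)*(2 - 1) = 0*1 = 0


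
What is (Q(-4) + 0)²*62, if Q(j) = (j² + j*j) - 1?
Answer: 59582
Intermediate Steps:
Q(j) = -1 + 2*j² (Q(j) = (j² + j²) - 1 = 2*j² - 1 = -1 + 2*j²)
(Q(-4) + 0)²*62 = ((-1 + 2*(-4)²) + 0)²*62 = ((-1 + 2*16) + 0)²*62 = ((-1 + 32) + 0)²*62 = (31 + 0)²*62 = 31²*62 = 961*62 = 59582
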